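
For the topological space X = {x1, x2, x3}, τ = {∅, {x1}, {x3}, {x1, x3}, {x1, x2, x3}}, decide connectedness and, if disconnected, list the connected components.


(X, τ) is connected.

Find clopen sets (U ∈ τ with X ∖ U ∈ τ):
  U = ∅, X ∖ U = {x1, x2, x3} — both open, so U is clopen.
  U = {x1, x2, x3}, X ∖ U = ∅ — both open, so U is clopen.
Only trivial clopens (∅ and X) exist, so (X, τ) is connected.
Compute connected components by grouping points that agree on all clopens:
  component: {x1, x2, x3}


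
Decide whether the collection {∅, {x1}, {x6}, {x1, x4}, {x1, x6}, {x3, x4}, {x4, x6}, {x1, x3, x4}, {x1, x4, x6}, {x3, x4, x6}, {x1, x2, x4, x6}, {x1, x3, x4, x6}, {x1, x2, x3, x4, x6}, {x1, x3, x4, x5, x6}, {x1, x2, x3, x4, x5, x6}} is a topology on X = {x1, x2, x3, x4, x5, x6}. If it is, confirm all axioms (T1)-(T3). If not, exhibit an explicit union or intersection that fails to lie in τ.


τ is NOT a topology on X.

Axiom (T1): ∅ ∈ τ? Yes; X ∈ τ? Yes.
Axiom (T2/T3): check pairwise unions and intersections of members of τ.
Counterexample for (T3): {x1, x4} ∩ {x3, x4} = {x4} ∉ τ. Therefore τ is NOT a topology.


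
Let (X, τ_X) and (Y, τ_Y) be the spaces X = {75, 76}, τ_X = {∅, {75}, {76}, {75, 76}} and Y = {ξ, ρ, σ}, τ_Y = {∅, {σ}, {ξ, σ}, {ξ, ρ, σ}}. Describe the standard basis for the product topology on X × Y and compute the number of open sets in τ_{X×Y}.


Basis B = {∅ × ∅, {75} × {σ}, {76} × {σ}, {75} × {ξ, σ}, {75, 76} × {σ}, {76} × {ξ, σ}, {75} × {ξ, ρ, σ}, {76} × {ξ, ρ, σ}, {75, 76} × {ξ, σ}, {75, 76} × {ξ, ρ, σ}}; |τ_{X×Y}| = 16.

Enumerate products U × V with U ∈ τ_X, V ∈ τ_Y (deduplicated):
  ∅ × ∅ = {} (∅)
  {75} × {σ} = {(75,σ)}
  {76} × {σ} = {(76,σ)}
  {75} × {ξ, σ} = {(75,ξ), (75,σ)}
  {75, 76} × {σ} = {(75,σ), (76,σ)}
  {76} × {ξ, σ} = {(76,ξ), (76,σ)}
  {75} × {ξ, ρ, σ} = {(75,ξ), (75,ρ), (75,σ)}
  {76} × {ξ, ρ, σ} = {(76,ξ), (76,ρ), (76,σ)}
  {75, 76} × {ξ, σ} = {(75,ξ), (75,σ), (76,ξ), (76,σ)}
  {75, 76} × {ξ, ρ, σ} = {(75,ξ), (75,ρ), (75,σ), (76,ξ), (76,ρ), (76,σ)}
These 10 distinct sets form the basis B.
Close under arbitrary unions to get τ_{X×Y}; counting gives |τ_{X×Y}| = 16.


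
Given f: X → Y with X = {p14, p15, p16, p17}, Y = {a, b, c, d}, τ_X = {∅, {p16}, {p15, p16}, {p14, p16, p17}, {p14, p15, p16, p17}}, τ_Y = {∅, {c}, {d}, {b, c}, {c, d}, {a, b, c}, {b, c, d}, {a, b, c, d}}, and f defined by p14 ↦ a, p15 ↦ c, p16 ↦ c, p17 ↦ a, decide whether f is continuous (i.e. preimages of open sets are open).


f IS continuous.

Compute f^{-1}(U) for each U ∈ τ_Y:
  U = ∅: f^{-1}(U) = ∅ ∈ τ_X ✓.
  U = {c}: f^{-1}(U) = {p15, p16} ∈ τ_X ✓.
  U = {d}: f^{-1}(U) = ∅ ∈ τ_X ✓.
  U = {b, c}: f^{-1}(U) = {p15, p16} ∈ τ_X ✓.
  U = {c, d}: f^{-1}(U) = {p15, p16} ∈ τ_X ✓.
  U = {a, b, c}: f^{-1}(U) = {p14, p15, p16, p17} ∈ τ_X ✓.
  U = {b, c, d}: f^{-1}(U) = {p15, p16} ∈ τ_X ✓.
  U = {a, b, c, d}: f^{-1}(U) = {p14, p15, p16, p17} ∈ τ_X ✓.
Every preimage lies in τ_X, so f IS continuous.


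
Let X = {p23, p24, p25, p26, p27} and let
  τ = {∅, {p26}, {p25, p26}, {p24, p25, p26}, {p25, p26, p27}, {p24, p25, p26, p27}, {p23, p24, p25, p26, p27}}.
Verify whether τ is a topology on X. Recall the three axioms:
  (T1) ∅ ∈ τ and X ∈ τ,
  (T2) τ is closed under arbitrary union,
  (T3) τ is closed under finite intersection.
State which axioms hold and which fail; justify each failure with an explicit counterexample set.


τ IS a topology on X.

Axiom (T1): ∅ ∈ τ? Yes; X ∈ τ? Yes.
Axiom (T2/T3): check pairwise unions and intersections of members of τ.
All pairwise intersections and unions checked — each lies in τ. Therefore τ satisfies (T1), (T2), (T3): it IS a topology on X.


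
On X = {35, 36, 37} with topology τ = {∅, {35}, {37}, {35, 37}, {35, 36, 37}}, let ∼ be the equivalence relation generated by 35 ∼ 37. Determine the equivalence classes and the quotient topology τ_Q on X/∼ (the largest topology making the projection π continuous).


X/∼ = {[35=37], [36]}; |τ_Q| = 3.

Equivalence classes: [35=37], [36].
Quotient map π: X → X/∼ sends 35 ↦ [35=37], 36 ↦ [36], 37 ↦ [35=37].
For each subset V ⊆ X/∼, compute π^{-1}(V) ⊆ X and check whether π^{-1}(V) ∈ τ. V is open in τ_Q iff π^{-1}(V) ∈ τ.
  V = {}: π^{-1}(V) = ∅ ∈ τ ✓.
  V = {[35=37]}: π^{-1}(V) = {35, 37} ∈ τ ✓.
  V = {[36]}: π^{-1}(V) = {36} ∉ τ ✗.
  V = {[35=37], [36]}: π^{-1}(V) = {35, 36, 37} ∈ τ ✓.
Open sets in the quotient: τ_Q = {{}, {[35=37]}, {[35=37], [36]}} (3 elements).


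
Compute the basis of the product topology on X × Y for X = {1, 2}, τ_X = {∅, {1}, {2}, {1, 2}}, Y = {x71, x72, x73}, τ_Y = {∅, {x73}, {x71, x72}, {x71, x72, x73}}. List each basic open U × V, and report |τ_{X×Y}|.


Basis B = {∅ × ∅, {1} × {x73}, {2} × {x73}, {1} × {x71, x72}, {1, 2} × {x73}, {2} × {x71, x72}, {1} × {x71, x72, x73}, {2} × {x71, x72, x73}, {1, 2} × {x71, x72}, {1, 2} × {x71, x72, x73}}; |τ_{X×Y}| = 16.

Enumerate products U × V with U ∈ τ_X, V ∈ τ_Y (deduplicated):
  ∅ × ∅ = {} (∅)
  {1} × {x73} = {(1,x73)}
  {2} × {x73} = {(2,x73)}
  {1} × {x71, x72} = {(1,x71), (1,x72)}
  {1, 2} × {x73} = {(1,x73), (2,x73)}
  {2} × {x71, x72} = {(2,x71), (2,x72)}
  {1} × {x71, x72, x73} = {(1,x71), (1,x72), (1,x73)}
  {2} × {x71, x72, x73} = {(2,x71), (2,x72), (2,x73)}
  {1, 2} × {x71, x72} = {(1,x71), (1,x72), (2,x71), (2,x72)}
  {1, 2} × {x71, x72, x73} = {(1,x71), (1,x72), (1,x73), (2,x71), (2,x72), (2,x73)}
These 10 distinct sets form the basis B.
Close under arbitrary unions to get τ_{X×Y}; counting gives |τ_{X×Y}| = 16.


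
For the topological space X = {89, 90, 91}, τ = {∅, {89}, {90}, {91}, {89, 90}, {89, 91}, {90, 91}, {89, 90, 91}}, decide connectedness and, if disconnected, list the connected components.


(X, τ) is disconnected; components = [{89}, {90}, {91}].

Find clopen sets (U ∈ τ with X ∖ U ∈ τ):
  U = ∅, X ∖ U = {89, 90, 91} — both open, so U is clopen.
  U = {89}, X ∖ U = {90, 91} — both open, so U is clopen.
  U = {90}, X ∖ U = {89, 91} — both open, so U is clopen.
  U = {91}, X ∖ U = {89, 90} — both open, so U is clopen.
  U = {89, 90}, X ∖ U = {91} — both open, so U is clopen.
  U = {89, 91}, X ∖ U = {90} — both open, so U is clopen.
  U = {90, 91}, X ∖ U = {89} — both open, so U is clopen.
  U = {89, 90, 91}, X ∖ U = ∅ — both open, so U is clopen.
Nontrivial clopen(s) exist: e.g. {91}. So (X, τ) is disconnected.
Compute connected components by grouping points that agree on all clopens:
  component: {89}
  component: {90}
  component: {91}


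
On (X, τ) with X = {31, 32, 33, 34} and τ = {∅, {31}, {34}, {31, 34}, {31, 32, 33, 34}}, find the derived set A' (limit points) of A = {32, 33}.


A' = {32, 33}

For each x ∈ X, list the open sets U ∈ τ with x ∈ U, then check whether U ∩ (A ∖ {x}) ≠ ∅ for every such U.
  x = 31: open {31} ∋ x has {31} ∩ (A ∖ {31}) = ∅, so x is NOT a limit point.
  x = 32: opens ∋ x are {31, 32, 33, 34}; each meets A ∖ {32}, so x IS a limit point.
  x = 33: opens ∋ x are {31, 32, 33, 34}; each meets A ∖ {33}, so x IS a limit point.
  x = 34: open {34} ∋ x has {34} ∩ (A ∖ {34}) = ∅, so x is NOT a limit point.
Collecting: A' = {32, 33}.


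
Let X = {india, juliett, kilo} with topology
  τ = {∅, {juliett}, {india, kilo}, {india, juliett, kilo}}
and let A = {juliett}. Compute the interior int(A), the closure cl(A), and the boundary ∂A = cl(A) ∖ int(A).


int(A) = {juliett}, cl(A) = {juliett}, ∂A = ∅.

Closed sets in (X, τ) are complements of opens:
  closed(X, τ) = {∅, {juliett}, {india, kilo}, {india, juliett, kilo}}.
int(A) = ⋃ {U ∈ τ : U ⊆ A}. Opens contained in A: ∅, {juliett}.
Taking the union of these: int(A) = {juliett}.
cl(A) = ⋂ {C closed : A ⊆ C}. Closed sets containing A: {juliett}, {india, juliett, kilo}.
Intersecting these: cl(A) = {juliett}.
∂A = cl(A) ∖ int(A) = {juliett} ∖ {juliett} = ∅.


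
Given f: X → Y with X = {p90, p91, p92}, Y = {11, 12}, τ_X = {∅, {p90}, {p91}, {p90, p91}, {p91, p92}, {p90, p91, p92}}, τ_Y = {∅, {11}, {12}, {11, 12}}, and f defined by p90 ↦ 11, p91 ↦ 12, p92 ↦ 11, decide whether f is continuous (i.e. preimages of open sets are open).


f is NOT continuous.

Compute f^{-1}(U) for each U ∈ τ_Y:
  U = ∅: f^{-1}(U) = ∅ ∈ τ_X ✓.
  U = {11}: f^{-1}(U) = {p90, p92} ∉ τ_X ✗.
  U = {12}: f^{-1}(U) = {p91} ∈ τ_X ✓.
  U = {11, 12}: f^{-1}(U) = {p90, p91, p92} ∈ τ_X ✓.
Found U = {11} with f^{-1}(U) = {p90, p92} not in τ_X. Therefore f is NOT continuous.


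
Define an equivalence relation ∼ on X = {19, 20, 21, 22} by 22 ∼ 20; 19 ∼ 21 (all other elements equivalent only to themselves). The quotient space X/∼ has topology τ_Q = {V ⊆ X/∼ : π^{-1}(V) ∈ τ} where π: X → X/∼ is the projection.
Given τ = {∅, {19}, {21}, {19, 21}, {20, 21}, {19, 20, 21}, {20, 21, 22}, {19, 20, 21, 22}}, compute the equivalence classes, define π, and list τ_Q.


X/∼ = {[19=21], [20=22]}; |τ_Q| = 3.

Equivalence classes: [19=21], [20=22].
Quotient map π: X → X/∼ sends 19 ↦ [19=21], 20 ↦ [20=22], 21 ↦ [19=21], 22 ↦ [20=22].
For each subset V ⊆ X/∼, compute π^{-1}(V) ⊆ X and check whether π^{-1}(V) ∈ τ. V is open in τ_Q iff π^{-1}(V) ∈ τ.
  V = {}: π^{-1}(V) = ∅ ∈ τ ✓.
  V = {[19=21]}: π^{-1}(V) = {19, 21} ∈ τ ✓.
  V = {[20=22]}: π^{-1}(V) = {20, 22} ∉ τ ✗.
  V = {[19=21], [20=22]}: π^{-1}(V) = {19, 20, 21, 22} ∈ τ ✓.
Open sets in the quotient: τ_Q = {{}, {[19=21]}, {[19=21], [20=22]}} (3 elements).


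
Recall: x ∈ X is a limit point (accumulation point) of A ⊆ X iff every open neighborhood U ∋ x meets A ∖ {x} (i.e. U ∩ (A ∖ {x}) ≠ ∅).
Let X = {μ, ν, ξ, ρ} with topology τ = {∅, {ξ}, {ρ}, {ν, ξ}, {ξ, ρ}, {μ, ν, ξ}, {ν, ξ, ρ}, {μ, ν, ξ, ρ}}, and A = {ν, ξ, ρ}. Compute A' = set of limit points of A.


A' = {μ, ν}

For each x ∈ X, list the open sets U ∈ τ with x ∈ U, then check whether U ∩ (A ∖ {x}) ≠ ∅ for every such U.
  x = μ: opens ∋ x are {μ, ν, ξ}, {μ, ν, ξ, ρ}; each meets A ∖ {μ}, so x IS a limit point.
  x = ν: opens ∋ x are {ν, ξ}, {μ, ν, ξ}, {ν, ξ, ρ}, {μ, ν, ξ, ρ}; each meets A ∖ {ν}, so x IS a limit point.
  x = ξ: open {ξ} ∋ x has {ξ} ∩ (A ∖ {ξ}) = ∅, so x is NOT a limit point.
  x = ρ: open {ρ} ∋ x has {ρ} ∩ (A ∖ {ρ}) = ∅, so x is NOT a limit point.
Collecting: A' = {μ, ν}.


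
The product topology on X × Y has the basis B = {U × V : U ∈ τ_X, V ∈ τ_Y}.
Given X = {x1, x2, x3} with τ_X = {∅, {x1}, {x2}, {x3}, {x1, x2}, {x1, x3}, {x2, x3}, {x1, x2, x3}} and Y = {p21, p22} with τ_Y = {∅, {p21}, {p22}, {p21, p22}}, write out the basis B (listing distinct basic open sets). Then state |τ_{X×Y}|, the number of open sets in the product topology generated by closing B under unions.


Basis B = {∅ × ∅, {x1} × {p21}, {x1} × {p22}, {x2} × {p21}, {x2} × {p22}, {x3} × {p21}, {x3} × {p22}, {x1} × {p21, p22}, {x1, x2} × {p21}, {x1, x3} × {p21}, {x1, x2} × {p22}, {x1, x3} × {p22}, {x2} × {p21, p22}, {x2, x3} × {p21}, {x2, x3} × {p22}, {x3} × {p21, p22}, {x1, x2, x3} × {p21}, {x1, x2, x3} × {p22}, {x1, x2} × {p21, p22}, {x1, x3} × {p21, p22}, {x2, x3} × {p21, p22}, {x1, x2, x3} × {p21, p22}}; |τ_{X×Y}| = 64.

Enumerate products U × V with U ∈ τ_X, V ∈ τ_Y (deduplicated):
  ∅ × ∅ = {} (∅)
  {x1} × {p21} = {(x1,p21)}
  {x1} × {p22} = {(x1,p22)}
  {x2} × {p21} = {(x2,p21)}
  {x2} × {p22} = {(x2,p22)}
  {x3} × {p21} = {(x3,p21)}
  {x3} × {p22} = {(x3,p22)}
  {x1} × {p21, p22} = {(x1,p21), (x1,p22)}
  {x1, x2} × {p21} = {(x1,p21), (x2,p21)}
  {x1, x3} × {p21} = {(x1,p21), (x3,p21)}
  {x1, x2} × {p22} = {(x1,p22), (x2,p22)}
  {x1, x3} × {p22} = {(x1,p22), (x3,p22)}
  {x2} × {p21, p22} = {(x2,p21), (x2,p22)}
  {x2, x3} × {p21} = {(x2,p21), (x3,p21)}
  {x2, x3} × {p22} = {(x2,p22), (x3,p22)}
  {x3} × {p21, p22} = {(x3,p21), (x3,p22)}
  {x1, x2, x3} × {p21} = {(x1,p21), (x2,p21), (x3,p21)}
  {x1, x2, x3} × {p22} = {(x1,p22), (x2,p22), (x3,p22)}
  {x1, x2} × {p21, p22} = {(x1,p21), (x1,p22), (x2,p21), (x2,p22)}
  {x1, x3} × {p21, p22} = {(x1,p21), (x1,p22), (x3,p21), (x3,p22)}
  {x2, x3} × {p21, p22} = {(x2,p21), (x2,p22), (x3,p21), (x3,p22)}
  {x1, x2, x3} × {p21, p22} = {(x1,p21), (x1,p22), (x2,p21), (x2,p22), (x3,p21), (x3,p22)}
These 22 distinct sets form the basis B.
Close under arbitrary unions to get τ_{X×Y}; counting gives |τ_{X×Y}| = 64.


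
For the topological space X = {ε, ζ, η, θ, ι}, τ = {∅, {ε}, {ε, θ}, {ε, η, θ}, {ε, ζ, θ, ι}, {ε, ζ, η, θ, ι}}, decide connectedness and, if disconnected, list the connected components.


(X, τ) is connected.

Find clopen sets (U ∈ τ with X ∖ U ∈ τ):
  U = ∅, X ∖ U = {ε, ζ, η, θ, ι} — both open, so U is clopen.
  U = {ε, ζ, η, θ, ι}, X ∖ U = ∅ — both open, so U is clopen.
Only trivial clopens (∅ and X) exist, so (X, τ) is connected.
Compute connected components by grouping points that agree on all clopens:
  component: {ε, ζ, η, θ, ι}


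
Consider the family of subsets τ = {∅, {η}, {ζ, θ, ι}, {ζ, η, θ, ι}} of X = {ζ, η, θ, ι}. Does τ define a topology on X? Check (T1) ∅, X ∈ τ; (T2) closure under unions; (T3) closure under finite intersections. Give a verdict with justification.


τ IS a topology on X.

Axiom (T1): ∅ ∈ τ? Yes; X ∈ τ? Yes.
Axiom (T2/T3): check pairwise unions and intersections of members of τ.
All pairwise intersections and unions checked — each lies in τ. Therefore τ satisfies (T1), (T2), (T3): it IS a topology on X.


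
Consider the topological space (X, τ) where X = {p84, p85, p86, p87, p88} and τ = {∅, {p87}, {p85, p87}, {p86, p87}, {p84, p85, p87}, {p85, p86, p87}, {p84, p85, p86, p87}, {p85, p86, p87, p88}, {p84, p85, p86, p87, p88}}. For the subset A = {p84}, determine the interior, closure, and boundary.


int(A) = ∅, cl(A) = {p84}, ∂A = {p84}.

Closed sets in (X, τ) are complements of opens:
  closed(X, τ) = {∅, {p84}, {p88}, {p84, p88}, {p86, p88}, {p84, p85, p88}, {p84, p86, p88}, {p84, p85, p86, p88}, {p84, p85, p86, p87, p88}}.
int(A) = ⋃ {U ∈ τ : U ⊆ A}. Opens contained in A: ∅.
Taking the union of these: int(A) = ∅.
cl(A) = ⋂ {C closed : A ⊆ C}. Closed sets containing A: {p84}, {p84, p88}, {p84, p85, p88}, {p84, p86, p88}, {p84, p85, p86, p88}, {p84, p85, p86, p87, p88}.
Intersecting these: cl(A) = {p84}.
∂A = cl(A) ∖ int(A) = {p84} ∖ ∅ = {p84}.


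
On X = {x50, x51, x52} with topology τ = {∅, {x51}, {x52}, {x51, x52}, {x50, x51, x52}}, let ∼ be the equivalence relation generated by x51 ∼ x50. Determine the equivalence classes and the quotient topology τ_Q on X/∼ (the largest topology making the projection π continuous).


X/∼ = {[x50=x51], [x52]}; |τ_Q| = 3.

Equivalence classes: [x50=x51], [x52].
Quotient map π: X → X/∼ sends x50 ↦ [x50=x51], x51 ↦ [x50=x51], x52 ↦ [x52].
For each subset V ⊆ X/∼, compute π^{-1}(V) ⊆ X and check whether π^{-1}(V) ∈ τ. V is open in τ_Q iff π^{-1}(V) ∈ τ.
  V = {}: π^{-1}(V) = ∅ ∈ τ ✓.
  V = {[x50=x51]}: π^{-1}(V) = {x50, x51} ∉ τ ✗.
  V = {[x52]}: π^{-1}(V) = {x52} ∈ τ ✓.
  V = {[x50=x51], [x52]}: π^{-1}(V) = {x50, x51, x52} ∈ τ ✓.
Open sets in the quotient: τ_Q = {{}, {[x52]}, {[x50=x51], [x52]}} (3 elements).


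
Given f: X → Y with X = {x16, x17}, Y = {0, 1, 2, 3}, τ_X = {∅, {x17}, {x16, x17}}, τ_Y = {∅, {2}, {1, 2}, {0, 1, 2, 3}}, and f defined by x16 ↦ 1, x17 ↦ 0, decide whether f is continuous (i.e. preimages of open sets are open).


f is NOT continuous.

Compute f^{-1}(U) for each U ∈ τ_Y:
  U = ∅: f^{-1}(U) = ∅ ∈ τ_X ✓.
  U = {2}: f^{-1}(U) = ∅ ∈ τ_X ✓.
  U = {1, 2}: f^{-1}(U) = {x16} ∉ τ_X ✗.
  U = {0, 1, 2, 3}: f^{-1}(U) = {x16, x17} ∈ τ_X ✓.
Found U = {1, 2} with f^{-1}(U) = {x16} not in τ_X. Therefore f is NOT continuous.


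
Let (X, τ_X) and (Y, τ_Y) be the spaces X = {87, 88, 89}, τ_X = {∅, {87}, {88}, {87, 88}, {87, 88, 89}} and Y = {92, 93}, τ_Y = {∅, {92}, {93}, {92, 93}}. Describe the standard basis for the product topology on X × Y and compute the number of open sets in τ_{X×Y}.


Basis B = {∅ × ∅, {87} × {92}, {87} × {93}, {88} × {92}, {88} × {93}, {87} × {92, 93}, {87, 88} × {92}, {87, 88} × {93}, {88} × {92, 93}, {87, 88, 89} × {92}, {87, 88, 89} × {93}, {87, 88} × {92, 93}, {87, 88, 89} × {92, 93}}; |τ_{X×Y}| = 25.

Enumerate products U × V with U ∈ τ_X, V ∈ τ_Y (deduplicated):
  ∅ × ∅ = {} (∅)
  {87} × {92} = {(87,92)}
  {87} × {93} = {(87,93)}
  {88} × {92} = {(88,92)}
  {88} × {93} = {(88,93)}
  {87} × {92, 93} = {(87,92), (87,93)}
  {87, 88} × {92} = {(87,92), (88,92)}
  {87, 88} × {93} = {(87,93), (88,93)}
  {88} × {92, 93} = {(88,92), (88,93)}
  {87, 88, 89} × {92} = {(87,92), (88,92), (89,92)}
  {87, 88, 89} × {93} = {(87,93), (88,93), (89,93)}
  {87, 88} × {92, 93} = {(87,92), (87,93), (88,92), (88,93)}
  {87, 88, 89} × {92, 93} = {(87,92), (87,93), (88,92), (88,93), (89,92), (89,93)}
These 13 distinct sets form the basis B.
Close under arbitrary unions to get τ_{X×Y}; counting gives |τ_{X×Y}| = 25.


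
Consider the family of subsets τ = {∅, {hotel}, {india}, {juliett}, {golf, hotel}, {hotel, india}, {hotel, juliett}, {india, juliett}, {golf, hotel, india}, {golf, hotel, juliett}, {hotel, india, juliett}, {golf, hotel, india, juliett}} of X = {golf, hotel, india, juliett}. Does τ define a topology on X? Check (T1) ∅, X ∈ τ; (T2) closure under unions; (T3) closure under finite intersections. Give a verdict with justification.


τ IS a topology on X.

Axiom (T1): ∅ ∈ τ? Yes; X ∈ τ? Yes.
Axiom (T2/T3): check pairwise unions and intersections of members of τ.
All pairwise intersections and unions checked — each lies in τ. Therefore τ satisfies (T1), (T2), (T3): it IS a topology on X.


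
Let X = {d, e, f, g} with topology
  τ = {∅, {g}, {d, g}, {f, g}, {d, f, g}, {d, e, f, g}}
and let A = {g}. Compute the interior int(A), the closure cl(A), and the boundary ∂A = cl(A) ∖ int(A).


int(A) = {g}, cl(A) = {d, e, f, g}, ∂A = {d, e, f}.

Closed sets in (X, τ) are complements of opens:
  closed(X, τ) = {∅, {e}, {d, e}, {e, f}, {d, e, f}, {d, e, f, g}}.
int(A) = ⋃ {U ∈ τ : U ⊆ A}. Opens contained in A: ∅, {g}.
Taking the union of these: int(A) = {g}.
cl(A) = ⋂ {C closed : A ⊆ C}. Closed sets containing A: {d, e, f, g}.
Intersecting these: cl(A) = {d, e, f, g}.
∂A = cl(A) ∖ int(A) = {d, e, f, g} ∖ {g} = {d, e, f}.


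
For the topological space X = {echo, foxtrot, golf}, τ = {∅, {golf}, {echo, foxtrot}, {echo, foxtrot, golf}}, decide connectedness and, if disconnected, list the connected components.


(X, τ) is disconnected; components = [{golf}, {echo, foxtrot}].

Find clopen sets (U ∈ τ with X ∖ U ∈ τ):
  U = ∅, X ∖ U = {echo, foxtrot, golf} — both open, so U is clopen.
  U = {golf}, X ∖ U = {echo, foxtrot} — both open, so U is clopen.
  U = {echo, foxtrot}, X ∖ U = {golf} — both open, so U is clopen.
  U = {echo, foxtrot, golf}, X ∖ U = ∅ — both open, so U is clopen.
Nontrivial clopen(s) exist: e.g. {golf}. So (X, τ) is disconnected.
Compute connected components by grouping points that agree on all clopens:
  component: {golf}
  component: {echo, foxtrot}


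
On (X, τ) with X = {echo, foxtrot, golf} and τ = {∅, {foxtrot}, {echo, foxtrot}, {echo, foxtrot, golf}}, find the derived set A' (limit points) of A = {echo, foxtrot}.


A' = {echo, golf}

For each x ∈ X, list the open sets U ∈ τ with x ∈ U, then check whether U ∩ (A ∖ {x}) ≠ ∅ for every such U.
  x = echo: opens ∋ x are {echo, foxtrot}, {echo, foxtrot, golf}; each meets A ∖ {echo}, so x IS a limit point.
  x = foxtrot: open {foxtrot} ∋ x has {foxtrot} ∩ (A ∖ {foxtrot}) = ∅, so x is NOT a limit point.
  x = golf: opens ∋ x are {echo, foxtrot, golf}; each meets A ∖ {golf}, so x IS a limit point.
Collecting: A' = {echo, golf}.


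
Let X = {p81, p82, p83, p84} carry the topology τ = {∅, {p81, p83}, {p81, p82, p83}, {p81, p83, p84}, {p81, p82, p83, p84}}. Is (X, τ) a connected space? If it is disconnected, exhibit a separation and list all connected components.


(X, τ) is connected.

Find clopen sets (U ∈ τ with X ∖ U ∈ τ):
  U = ∅, X ∖ U = {p81, p82, p83, p84} — both open, so U is clopen.
  U = {p81, p82, p83, p84}, X ∖ U = ∅ — both open, so U is clopen.
Only trivial clopens (∅ and X) exist, so (X, τ) is connected.
Compute connected components by grouping points that agree on all clopens:
  component: {p81, p82, p83, p84}


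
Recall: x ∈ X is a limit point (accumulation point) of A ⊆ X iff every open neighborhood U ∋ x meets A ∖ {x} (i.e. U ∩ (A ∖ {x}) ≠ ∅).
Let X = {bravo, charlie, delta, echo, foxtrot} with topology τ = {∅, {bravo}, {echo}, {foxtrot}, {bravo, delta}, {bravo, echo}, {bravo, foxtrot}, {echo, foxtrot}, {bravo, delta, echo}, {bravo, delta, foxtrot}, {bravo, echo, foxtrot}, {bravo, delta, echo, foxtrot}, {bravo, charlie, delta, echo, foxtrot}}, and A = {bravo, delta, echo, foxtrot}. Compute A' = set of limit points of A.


A' = {charlie, delta}

For each x ∈ X, list the open sets U ∈ τ with x ∈ U, then check whether U ∩ (A ∖ {x}) ≠ ∅ for every such U.
  x = bravo: open {bravo} ∋ x has {bravo} ∩ (A ∖ {bravo}) = ∅, so x is NOT a limit point.
  x = charlie: opens ∋ x are {bravo, charlie, delta, echo, foxtrot}; each meets A ∖ {charlie}, so x IS a limit point.
  x = delta: opens ∋ x are {bravo, delta}, {bravo, delta, echo}, {bravo, delta, foxtrot}, {bravo, delta, echo, foxtrot}, {bravo, charlie, delta, echo, foxtrot}; each meets A ∖ {delta}, so x IS a limit point.
  x = echo: open {echo} ∋ x has {echo} ∩ (A ∖ {echo}) = ∅, so x is NOT a limit point.
  x = foxtrot: open {foxtrot} ∋ x has {foxtrot} ∩ (A ∖ {foxtrot}) = ∅, so x is NOT a limit point.
Collecting: A' = {charlie, delta}.


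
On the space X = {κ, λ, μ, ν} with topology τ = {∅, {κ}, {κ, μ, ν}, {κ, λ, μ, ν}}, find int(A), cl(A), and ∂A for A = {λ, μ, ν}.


int(A) = ∅, cl(A) = {λ, μ, ν}, ∂A = {λ, μ, ν}.

Closed sets in (X, τ) are complements of opens:
  closed(X, τ) = {∅, {λ}, {λ, μ, ν}, {κ, λ, μ, ν}}.
int(A) = ⋃ {U ∈ τ : U ⊆ A}. Opens contained in A: ∅.
Taking the union of these: int(A) = ∅.
cl(A) = ⋂ {C closed : A ⊆ C}. Closed sets containing A: {λ, μ, ν}, {κ, λ, μ, ν}.
Intersecting these: cl(A) = {λ, μ, ν}.
∂A = cl(A) ∖ int(A) = {λ, μ, ν} ∖ ∅ = {λ, μ, ν}.


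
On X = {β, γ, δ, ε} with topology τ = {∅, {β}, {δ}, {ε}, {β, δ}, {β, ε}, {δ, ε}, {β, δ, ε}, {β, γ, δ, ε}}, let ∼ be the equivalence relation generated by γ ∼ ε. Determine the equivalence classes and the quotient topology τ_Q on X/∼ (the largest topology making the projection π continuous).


X/∼ = {[β], [γ=ε], [δ]}; |τ_Q| = 5.

Equivalence classes: [β], [γ=ε], [δ].
Quotient map π: X → X/∼ sends β ↦ [β], γ ↦ [γ=ε], δ ↦ [δ], ε ↦ [γ=ε].
For each subset V ⊆ X/∼, compute π^{-1}(V) ⊆ X and check whether π^{-1}(V) ∈ τ. V is open in τ_Q iff π^{-1}(V) ∈ τ.
  V = {}: π^{-1}(V) = ∅ ∈ τ ✓.
  V = {[β]}: π^{-1}(V) = {β} ∈ τ ✓.
  V = {[γ=ε]}: π^{-1}(V) = {γ, ε} ∉ τ ✗.
  V = {[β], [γ=ε]}: π^{-1}(V) = {β, γ, ε} ∉ τ ✗.
  V = {[δ]}: π^{-1}(V) = {δ} ∈ τ ✓.
  V = {[β], [δ]}: π^{-1}(V) = {β, δ} ∈ τ ✓.
  V = {[γ=ε], [δ]}: π^{-1}(V) = {γ, δ, ε} ∉ τ ✗.
  V = {[β], [γ=ε], [δ]}: π^{-1}(V) = {β, γ, δ, ε} ∈ τ ✓.
Open sets in the quotient: τ_Q = {{}, {[β]}, {[δ]}, {[β], [δ]}, {[β], [γ=ε], [δ]}} (5 elements).


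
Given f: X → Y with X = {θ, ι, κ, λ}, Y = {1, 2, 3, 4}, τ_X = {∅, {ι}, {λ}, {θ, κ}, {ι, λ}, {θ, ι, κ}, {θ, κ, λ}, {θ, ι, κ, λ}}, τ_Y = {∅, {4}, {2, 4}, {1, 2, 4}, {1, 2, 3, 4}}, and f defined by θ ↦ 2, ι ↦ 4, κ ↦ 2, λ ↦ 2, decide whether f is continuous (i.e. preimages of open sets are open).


f IS continuous.

Compute f^{-1}(U) for each U ∈ τ_Y:
  U = ∅: f^{-1}(U) = ∅ ∈ τ_X ✓.
  U = {4}: f^{-1}(U) = {ι} ∈ τ_X ✓.
  U = {2, 4}: f^{-1}(U) = {θ, ι, κ, λ} ∈ τ_X ✓.
  U = {1, 2, 4}: f^{-1}(U) = {θ, ι, κ, λ} ∈ τ_X ✓.
  U = {1, 2, 3, 4}: f^{-1}(U) = {θ, ι, κ, λ} ∈ τ_X ✓.
Every preimage lies in τ_X, so f IS continuous.


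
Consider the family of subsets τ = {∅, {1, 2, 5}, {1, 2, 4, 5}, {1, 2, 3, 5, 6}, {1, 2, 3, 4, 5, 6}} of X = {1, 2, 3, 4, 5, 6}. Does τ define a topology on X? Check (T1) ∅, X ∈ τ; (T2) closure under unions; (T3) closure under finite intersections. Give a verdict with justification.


τ IS a topology on X.

Axiom (T1): ∅ ∈ τ? Yes; X ∈ τ? Yes.
Axiom (T2/T3): check pairwise unions and intersections of members of τ.
All pairwise intersections and unions checked — each lies in τ. Therefore τ satisfies (T1), (T2), (T3): it IS a topology on X.


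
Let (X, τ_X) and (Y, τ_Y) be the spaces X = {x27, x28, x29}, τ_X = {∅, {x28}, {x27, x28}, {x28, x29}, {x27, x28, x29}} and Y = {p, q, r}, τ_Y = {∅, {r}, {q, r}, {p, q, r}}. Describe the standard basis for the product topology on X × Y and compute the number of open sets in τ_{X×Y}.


Basis B = {∅ × ∅, {x28} × {r}, {x27, x28} × {r}, {x28} × {q, r}, {x28, x29} × {r}, {x27, x28, x29} × {r}, {x28} × {p, q, r}, {x27, x28} × {q, r}, {x28, x29} × {q, r}, {x27, x28} × {p, q, r}, {x27, x28, x29} × {q, r}, {x28, x29} × {p, q, r}, {x27, x28, x29} × {p, q, r}}; |τ_{X×Y}| = 30.

Enumerate products U × V with U ∈ τ_X, V ∈ τ_Y (deduplicated):
  ∅ × ∅ = {} (∅)
  {x28} × {r} = {(x28,r)}
  {x27, x28} × {r} = {(x27,r), (x28,r)}
  {x28} × {q, r} = {(x28,q), (x28,r)}
  {x28, x29} × {r} = {(x28,r), (x29,r)}
  {x27, x28, x29} × {r} = {(x27,r), (x28,r), (x29,r)}
  {x28} × {p, q, r} = {(x28,p), (x28,q), (x28,r)}
  {x27, x28} × {q, r} = {(x27,q), (x27,r), (x28,q), (x28,r)}
  {x28, x29} × {q, r} = {(x28,q), (x28,r), (x29,q), (x29,r)}
  {x27, x28} × {p, q, r} = {(x27,p), (x27,q), (x27,r), (x28,p), (x28,q), (x28,r)}
  {x27, x28, x29} × {q, r} = {(x27,q), (x27,r), (x28,q), (x28,r), (x29,q), (x29,r)}
  {x28, x29} × {p, q, r} = {(x28,p), (x28,q), (x28,r), (x29,p), (x29,q), (x29,r)}
  {x27, x28, x29} × {p, q, r} = {(x27,p), (x27,q), (x27,r), (x28,p), (x28,q), (x28,r), (x29,p), (x29,q), (x29,r)}
These 13 distinct sets form the basis B.
Close under arbitrary unions to get τ_{X×Y}; counting gives |τ_{X×Y}| = 30.


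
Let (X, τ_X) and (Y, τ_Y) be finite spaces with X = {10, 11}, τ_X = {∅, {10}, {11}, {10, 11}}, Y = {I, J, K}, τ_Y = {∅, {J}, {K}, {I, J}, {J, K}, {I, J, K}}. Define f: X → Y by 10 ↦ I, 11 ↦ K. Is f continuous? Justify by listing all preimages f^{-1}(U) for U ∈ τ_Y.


f IS continuous.

Compute f^{-1}(U) for each U ∈ τ_Y:
  U = ∅: f^{-1}(U) = ∅ ∈ τ_X ✓.
  U = {J}: f^{-1}(U) = ∅ ∈ τ_X ✓.
  U = {K}: f^{-1}(U) = {11} ∈ τ_X ✓.
  U = {I, J}: f^{-1}(U) = {10} ∈ τ_X ✓.
  U = {J, K}: f^{-1}(U) = {11} ∈ τ_X ✓.
  U = {I, J, K}: f^{-1}(U) = {10, 11} ∈ τ_X ✓.
Every preimage lies in τ_X, so f IS continuous.


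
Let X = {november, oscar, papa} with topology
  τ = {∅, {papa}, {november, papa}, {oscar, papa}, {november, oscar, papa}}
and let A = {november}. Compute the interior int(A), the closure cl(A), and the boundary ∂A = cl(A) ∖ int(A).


int(A) = ∅, cl(A) = {november}, ∂A = {november}.

Closed sets in (X, τ) are complements of opens:
  closed(X, τ) = {∅, {november}, {oscar}, {november, oscar}, {november, oscar, papa}}.
int(A) = ⋃ {U ∈ τ : U ⊆ A}. Opens contained in A: ∅.
Taking the union of these: int(A) = ∅.
cl(A) = ⋂ {C closed : A ⊆ C}. Closed sets containing A: {november}, {november, oscar}, {november, oscar, papa}.
Intersecting these: cl(A) = {november}.
∂A = cl(A) ∖ int(A) = {november} ∖ ∅ = {november}.


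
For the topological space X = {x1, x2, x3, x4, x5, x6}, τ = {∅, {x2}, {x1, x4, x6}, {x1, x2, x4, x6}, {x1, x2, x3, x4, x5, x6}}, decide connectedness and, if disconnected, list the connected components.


(X, τ) is connected.

Find clopen sets (U ∈ τ with X ∖ U ∈ τ):
  U = ∅, X ∖ U = {x1, x2, x3, x4, x5, x6} — both open, so U is clopen.
  U = {x1, x2, x3, x4, x5, x6}, X ∖ U = ∅ — both open, so U is clopen.
Only trivial clopens (∅ and X) exist, so (X, τ) is connected.
Compute connected components by grouping points that agree on all clopens:
  component: {x1, x2, x3, x4, x5, x6}


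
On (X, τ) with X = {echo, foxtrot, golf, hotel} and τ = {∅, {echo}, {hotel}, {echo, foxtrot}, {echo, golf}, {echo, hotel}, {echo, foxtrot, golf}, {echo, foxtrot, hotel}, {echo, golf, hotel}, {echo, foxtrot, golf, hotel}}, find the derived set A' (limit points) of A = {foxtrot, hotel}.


A' = ∅

For each x ∈ X, list the open sets U ∈ τ with x ∈ U, then check whether U ∩ (A ∖ {x}) ≠ ∅ for every such U.
  x = echo: open {echo} ∋ x has {echo} ∩ (A ∖ {echo}) = ∅, so x is NOT a limit point.
  x = foxtrot: open {echo, foxtrot} ∋ x has {echo, foxtrot} ∩ (A ∖ {foxtrot}) = ∅, so x is NOT a limit point.
  x = golf: open {echo, golf} ∋ x has {echo, golf} ∩ (A ∖ {golf}) = ∅, so x is NOT a limit point.
  x = hotel: open {hotel} ∋ x has {hotel} ∩ (A ∖ {hotel}) = ∅, so x is NOT a limit point.
Collecting: A' = ∅.


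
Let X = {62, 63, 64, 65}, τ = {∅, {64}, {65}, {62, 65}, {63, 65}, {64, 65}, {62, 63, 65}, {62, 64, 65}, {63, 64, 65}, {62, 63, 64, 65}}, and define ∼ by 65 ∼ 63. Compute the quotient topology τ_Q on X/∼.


X/∼ = {[62], [63=65], [64]}; |τ_Q| = 6.

Equivalence classes: [62], [63=65], [64].
Quotient map π: X → X/∼ sends 62 ↦ [62], 63 ↦ [63=65], 64 ↦ [64], 65 ↦ [63=65].
For each subset V ⊆ X/∼, compute π^{-1}(V) ⊆ X and check whether π^{-1}(V) ∈ τ. V is open in τ_Q iff π^{-1}(V) ∈ τ.
  V = {}: π^{-1}(V) = ∅ ∈ τ ✓.
  V = {[62]}: π^{-1}(V) = {62} ∉ τ ✗.
  V = {[63=65]}: π^{-1}(V) = {63, 65} ∈ τ ✓.
  V = {[62], [63=65]}: π^{-1}(V) = {62, 63, 65} ∈ τ ✓.
  V = {[64]}: π^{-1}(V) = {64} ∈ τ ✓.
  V = {[62], [64]}: π^{-1}(V) = {62, 64} ∉ τ ✗.
  V = {[63=65], [64]}: π^{-1}(V) = {63, 64, 65} ∈ τ ✓.
  V = {[62], [63=65], [64]}: π^{-1}(V) = {62, 63, 64, 65} ∈ τ ✓.
Open sets in the quotient: τ_Q = {{}, {[63=65]}, {[62], [63=65]}, {[64]}, {[63=65], [64]}, {[62], [63=65], [64]}} (6 elements).


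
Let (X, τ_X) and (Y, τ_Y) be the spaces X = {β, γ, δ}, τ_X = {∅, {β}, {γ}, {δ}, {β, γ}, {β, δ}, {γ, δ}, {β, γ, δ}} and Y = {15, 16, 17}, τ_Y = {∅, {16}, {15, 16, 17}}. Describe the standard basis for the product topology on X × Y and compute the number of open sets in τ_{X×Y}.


Basis B = {∅ × ∅, {β} × {16}, {γ} × {16}, {δ} × {16}, {β, γ} × {16}, {β, δ} × {16}, {γ, δ} × {16}, {β} × {15, 16, 17}, {β, γ, δ} × {16}, {γ} × {15, 16, 17}, {δ} × {15, 16, 17}, {β, γ} × {15, 16, 17}, {β, δ} × {15, 16, 17}, {γ, δ} × {15, 16, 17}, {β, γ, δ} × {15, 16, 17}}; |τ_{X×Y}| = 27.

Enumerate products U × V with U ∈ τ_X, V ∈ τ_Y (deduplicated):
  ∅ × ∅ = {} (∅)
  {β} × {16} = {(β,16)}
  {γ} × {16} = {(γ,16)}
  {δ} × {16} = {(δ,16)}
  {β, γ} × {16} = {(β,16), (γ,16)}
  {β, δ} × {16} = {(β,16), (δ,16)}
  {γ, δ} × {16} = {(γ,16), (δ,16)}
  {β} × {15, 16, 17} = {(β,15), (β,16), (β,17)}
  {β, γ, δ} × {16} = {(β,16), (γ,16), (δ,16)}
  {γ} × {15, 16, 17} = {(γ,15), (γ,16), (γ,17)}
  {δ} × {15, 16, 17} = {(δ,15), (δ,16), (δ,17)}
  {β, γ} × {15, 16, 17} = {(β,15), (β,16), (β,17), (γ,15), (γ,16), (γ,17)}
  {β, δ} × {15, 16, 17} = {(β,15), (β,16), (β,17), (δ,15), (δ,16), (δ,17)}
  {γ, δ} × {15, 16, 17} = {(γ,15), (γ,16), (γ,17), (δ,15), (δ,16), (δ,17)}
  {β, γ, δ} × {15, 16, 17} = {(β,15), (β,16), (β,17), (γ,15), (γ,16), (γ,17), (δ,15), (δ,16), (δ,17)}
These 15 distinct sets form the basis B.
Close under arbitrary unions to get τ_{X×Y}; counting gives |τ_{X×Y}| = 27.


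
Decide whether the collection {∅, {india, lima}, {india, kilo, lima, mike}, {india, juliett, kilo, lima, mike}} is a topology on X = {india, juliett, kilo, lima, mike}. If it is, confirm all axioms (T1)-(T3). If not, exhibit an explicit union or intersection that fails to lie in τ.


τ IS a topology on X.

Axiom (T1): ∅ ∈ τ? Yes; X ∈ τ? Yes.
Axiom (T2/T3): check pairwise unions and intersections of members of τ.
All pairwise intersections and unions checked — each lies in τ. Therefore τ satisfies (T1), (T2), (T3): it IS a topology on X.


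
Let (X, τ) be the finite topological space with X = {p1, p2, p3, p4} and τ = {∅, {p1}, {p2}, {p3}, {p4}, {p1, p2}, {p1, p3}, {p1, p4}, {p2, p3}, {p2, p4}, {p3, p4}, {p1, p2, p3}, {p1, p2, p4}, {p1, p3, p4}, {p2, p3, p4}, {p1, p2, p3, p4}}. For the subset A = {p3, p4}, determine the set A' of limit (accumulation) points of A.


A' = ∅

For each x ∈ X, list the open sets U ∈ τ with x ∈ U, then check whether U ∩ (A ∖ {x}) ≠ ∅ for every such U.
  x = p1: open {p1} ∋ x has {p1} ∩ (A ∖ {p1}) = ∅, so x is NOT a limit point.
  x = p2: open {p2} ∋ x has {p2} ∩ (A ∖ {p2}) = ∅, so x is NOT a limit point.
  x = p3: open {p3} ∋ x has {p3} ∩ (A ∖ {p3}) = ∅, so x is NOT a limit point.
  x = p4: open {p4} ∋ x has {p4} ∩ (A ∖ {p4}) = ∅, so x is NOT a limit point.
Collecting: A' = ∅.


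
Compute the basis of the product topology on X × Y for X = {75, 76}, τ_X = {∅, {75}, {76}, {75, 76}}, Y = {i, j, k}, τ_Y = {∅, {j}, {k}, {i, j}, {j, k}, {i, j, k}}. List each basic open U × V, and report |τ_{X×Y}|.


Basis B = {∅ × ∅, {75} × {j}, {75} × {k}, {76} × {j}, {76} × {k}, {75} × {i, j}, {75} × {j, k}, {75, 76} × {j}, {75, 76} × {k}, {76} × {i, j}, {76} × {j, k}, {75} × {i, j, k}, {76} × {i, j, k}, {75, 76} × {i, j}, {75, 76} × {j, k}, {75, 76} × {i, j, k}}; |τ_{X×Y}| = 36.

Enumerate products U × V with U ∈ τ_X, V ∈ τ_Y (deduplicated):
  ∅ × ∅ = {} (∅)
  {75} × {j} = {(75,j)}
  {75} × {k} = {(75,k)}
  {76} × {j} = {(76,j)}
  {76} × {k} = {(76,k)}
  {75} × {i, j} = {(75,i), (75,j)}
  {75} × {j, k} = {(75,j), (75,k)}
  {75, 76} × {j} = {(75,j), (76,j)}
  {75, 76} × {k} = {(75,k), (76,k)}
  {76} × {i, j} = {(76,i), (76,j)}
  {76} × {j, k} = {(76,j), (76,k)}
  {75} × {i, j, k} = {(75,i), (75,j), (75,k)}
  {76} × {i, j, k} = {(76,i), (76,j), (76,k)}
  {75, 76} × {i, j} = {(75,i), (75,j), (76,i), (76,j)}
  {75, 76} × {j, k} = {(75,j), (75,k), (76,j), (76,k)}
  {75, 76} × {i, j, k} = {(75,i), (75,j), (75,k), (76,i), (76,j), (76,k)}
These 16 distinct sets form the basis B.
Close under arbitrary unions to get τ_{X×Y}; counting gives |τ_{X×Y}| = 36.


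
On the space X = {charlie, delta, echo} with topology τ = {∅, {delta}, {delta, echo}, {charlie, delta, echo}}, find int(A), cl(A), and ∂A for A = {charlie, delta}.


int(A) = {delta}, cl(A) = {charlie, delta, echo}, ∂A = {charlie, echo}.

Closed sets in (X, τ) are complements of opens:
  closed(X, τ) = {∅, {charlie}, {charlie, echo}, {charlie, delta, echo}}.
int(A) = ⋃ {U ∈ τ : U ⊆ A}. Opens contained in A: ∅, {delta}.
Taking the union of these: int(A) = {delta}.
cl(A) = ⋂ {C closed : A ⊆ C}. Closed sets containing A: {charlie, delta, echo}.
Intersecting these: cl(A) = {charlie, delta, echo}.
∂A = cl(A) ∖ int(A) = {charlie, delta, echo} ∖ {delta} = {charlie, echo}.


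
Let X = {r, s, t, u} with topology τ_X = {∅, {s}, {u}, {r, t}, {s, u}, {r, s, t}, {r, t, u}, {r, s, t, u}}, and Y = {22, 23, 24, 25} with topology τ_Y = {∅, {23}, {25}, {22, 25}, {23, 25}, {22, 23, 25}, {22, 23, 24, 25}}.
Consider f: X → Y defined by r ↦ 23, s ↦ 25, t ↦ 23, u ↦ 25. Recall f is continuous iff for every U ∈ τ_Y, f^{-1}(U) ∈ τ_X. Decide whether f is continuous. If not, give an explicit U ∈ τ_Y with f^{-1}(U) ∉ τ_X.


f IS continuous.

Compute f^{-1}(U) for each U ∈ τ_Y:
  U = ∅: f^{-1}(U) = ∅ ∈ τ_X ✓.
  U = {23}: f^{-1}(U) = {r, t} ∈ τ_X ✓.
  U = {25}: f^{-1}(U) = {s, u} ∈ τ_X ✓.
  U = {22, 25}: f^{-1}(U) = {s, u} ∈ τ_X ✓.
  U = {23, 25}: f^{-1}(U) = {r, s, t, u} ∈ τ_X ✓.
  U = {22, 23, 25}: f^{-1}(U) = {r, s, t, u} ∈ τ_X ✓.
  U = {22, 23, 24, 25}: f^{-1}(U) = {r, s, t, u} ∈ τ_X ✓.
Every preimage lies in τ_X, so f IS continuous.


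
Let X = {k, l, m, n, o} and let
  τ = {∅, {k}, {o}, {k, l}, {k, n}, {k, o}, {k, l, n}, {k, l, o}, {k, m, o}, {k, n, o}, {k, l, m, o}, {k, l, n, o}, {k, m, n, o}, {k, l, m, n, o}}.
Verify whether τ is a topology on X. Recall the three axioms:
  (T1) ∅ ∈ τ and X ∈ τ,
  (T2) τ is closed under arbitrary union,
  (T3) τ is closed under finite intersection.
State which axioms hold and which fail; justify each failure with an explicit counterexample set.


τ IS a topology on X.

Axiom (T1): ∅ ∈ τ? Yes; X ∈ τ? Yes.
Axiom (T2/T3): check pairwise unions and intersections of members of τ.
All pairwise intersections and unions checked — each lies in τ. Therefore τ satisfies (T1), (T2), (T3): it IS a topology on X.


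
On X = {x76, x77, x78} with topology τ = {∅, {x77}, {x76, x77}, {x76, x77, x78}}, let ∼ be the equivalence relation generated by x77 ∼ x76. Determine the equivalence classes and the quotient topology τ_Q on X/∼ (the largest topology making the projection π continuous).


X/∼ = {[x76=x77], [x78]}; |τ_Q| = 3.

Equivalence classes: [x76=x77], [x78].
Quotient map π: X → X/∼ sends x76 ↦ [x76=x77], x77 ↦ [x76=x77], x78 ↦ [x78].
For each subset V ⊆ X/∼, compute π^{-1}(V) ⊆ X and check whether π^{-1}(V) ∈ τ. V is open in τ_Q iff π^{-1}(V) ∈ τ.
  V = {}: π^{-1}(V) = ∅ ∈ τ ✓.
  V = {[x76=x77]}: π^{-1}(V) = {x76, x77} ∈ τ ✓.
  V = {[x78]}: π^{-1}(V) = {x78} ∉ τ ✗.
  V = {[x76=x77], [x78]}: π^{-1}(V) = {x76, x77, x78} ∈ τ ✓.
Open sets in the quotient: τ_Q = {{}, {[x76=x77]}, {[x76=x77], [x78]}} (3 elements).


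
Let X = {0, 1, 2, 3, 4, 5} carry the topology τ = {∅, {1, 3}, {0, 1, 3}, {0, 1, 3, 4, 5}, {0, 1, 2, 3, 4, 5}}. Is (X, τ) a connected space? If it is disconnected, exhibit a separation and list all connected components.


(X, τ) is connected.

Find clopen sets (U ∈ τ with X ∖ U ∈ τ):
  U = ∅, X ∖ U = {0, 1, 2, 3, 4, 5} — both open, so U is clopen.
  U = {0, 1, 2, 3, 4, 5}, X ∖ U = ∅ — both open, so U is clopen.
Only trivial clopens (∅ and X) exist, so (X, τ) is connected.
Compute connected components by grouping points that agree on all clopens:
  component: {0, 1, 2, 3, 4, 5}


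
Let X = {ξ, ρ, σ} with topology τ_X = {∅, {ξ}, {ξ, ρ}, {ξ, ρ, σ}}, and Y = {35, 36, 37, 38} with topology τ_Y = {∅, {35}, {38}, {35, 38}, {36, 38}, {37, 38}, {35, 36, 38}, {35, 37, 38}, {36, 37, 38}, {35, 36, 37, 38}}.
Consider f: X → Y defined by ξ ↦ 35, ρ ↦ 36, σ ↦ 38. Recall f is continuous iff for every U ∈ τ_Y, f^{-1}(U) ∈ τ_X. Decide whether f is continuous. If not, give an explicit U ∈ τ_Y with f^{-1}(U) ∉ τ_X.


f is NOT continuous.

Compute f^{-1}(U) for each U ∈ τ_Y:
  U = ∅: f^{-1}(U) = ∅ ∈ τ_X ✓.
  U = {35}: f^{-1}(U) = {ξ} ∈ τ_X ✓.
  U = {38}: f^{-1}(U) = {σ} ∉ τ_X ✗.
  U = {35, 38}: f^{-1}(U) = {ξ, σ} ∉ τ_X ✗.
  U = {36, 38}: f^{-1}(U) = {ρ, σ} ∉ τ_X ✗.
  U = {37, 38}: f^{-1}(U) = {σ} ∉ τ_X ✗.
  U = {35, 36, 38}: f^{-1}(U) = {ξ, ρ, σ} ∈ τ_X ✓.
  U = {35, 37, 38}: f^{-1}(U) = {ξ, σ} ∉ τ_X ✗.
  U = {36, 37, 38}: f^{-1}(U) = {ρ, σ} ∉ τ_X ✗.
  U = {35, 36, 37, 38}: f^{-1}(U) = {ξ, ρ, σ} ∈ τ_X ✓.
Found U = {38} with f^{-1}(U) = {σ} not in τ_X. Therefore f is NOT continuous.
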